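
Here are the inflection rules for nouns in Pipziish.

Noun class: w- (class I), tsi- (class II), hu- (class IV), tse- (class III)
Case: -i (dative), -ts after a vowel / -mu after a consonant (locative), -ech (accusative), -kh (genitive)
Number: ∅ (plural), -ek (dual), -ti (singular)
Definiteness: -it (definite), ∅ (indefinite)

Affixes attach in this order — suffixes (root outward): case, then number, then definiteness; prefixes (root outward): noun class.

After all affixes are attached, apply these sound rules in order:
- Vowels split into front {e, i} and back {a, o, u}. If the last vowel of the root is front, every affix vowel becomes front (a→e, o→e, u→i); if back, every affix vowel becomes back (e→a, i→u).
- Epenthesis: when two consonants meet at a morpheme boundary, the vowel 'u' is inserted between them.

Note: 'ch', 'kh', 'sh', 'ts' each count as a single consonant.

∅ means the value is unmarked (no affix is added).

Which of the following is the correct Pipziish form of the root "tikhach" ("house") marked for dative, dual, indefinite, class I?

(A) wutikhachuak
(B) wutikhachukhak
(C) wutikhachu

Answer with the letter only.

A

Attach case dative -i → tikhachi.
Attach number dual -ek → tikhachiek.
Attach noun class class I w- → wtikhachiek.
definiteness = indefinite: zero marking, form stays wtikhachiek.
Apply vowel harmony: wtikhachiek → wtikhachuak.
Apply epenthesis: wtikhachuak → wutikhachuak.
So the correct form is wutikhachuak, option (A).
(B) wutikhachukhak is wrong: it uses genitive instead of dative for case.
(C) wutikhachu is wrong: it uses plural instead of dual for number.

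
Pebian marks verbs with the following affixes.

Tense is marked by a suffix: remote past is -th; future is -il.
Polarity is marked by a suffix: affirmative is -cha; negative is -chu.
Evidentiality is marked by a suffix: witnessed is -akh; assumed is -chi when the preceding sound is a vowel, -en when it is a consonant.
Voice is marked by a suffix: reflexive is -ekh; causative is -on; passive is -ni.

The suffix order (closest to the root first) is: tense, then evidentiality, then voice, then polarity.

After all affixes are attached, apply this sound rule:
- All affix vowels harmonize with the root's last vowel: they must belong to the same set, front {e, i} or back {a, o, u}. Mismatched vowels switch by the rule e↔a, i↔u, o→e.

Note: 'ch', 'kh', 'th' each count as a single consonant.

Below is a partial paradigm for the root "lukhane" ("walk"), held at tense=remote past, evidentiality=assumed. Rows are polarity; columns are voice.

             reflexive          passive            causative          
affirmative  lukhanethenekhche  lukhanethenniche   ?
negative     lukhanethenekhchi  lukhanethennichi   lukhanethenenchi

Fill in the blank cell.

Attach tense remote past -th → lukhaneth.
Attach evidentiality assumed -en (after consonant 'th') → lukhanethen.
Attach voice causative -on → lukhanethenon.
Attach polarity affirmative -cha → lukhanethenoncha.
Apply vowel harmony: lukhanethenoncha → lukhanethenenche.

lukhanethenenche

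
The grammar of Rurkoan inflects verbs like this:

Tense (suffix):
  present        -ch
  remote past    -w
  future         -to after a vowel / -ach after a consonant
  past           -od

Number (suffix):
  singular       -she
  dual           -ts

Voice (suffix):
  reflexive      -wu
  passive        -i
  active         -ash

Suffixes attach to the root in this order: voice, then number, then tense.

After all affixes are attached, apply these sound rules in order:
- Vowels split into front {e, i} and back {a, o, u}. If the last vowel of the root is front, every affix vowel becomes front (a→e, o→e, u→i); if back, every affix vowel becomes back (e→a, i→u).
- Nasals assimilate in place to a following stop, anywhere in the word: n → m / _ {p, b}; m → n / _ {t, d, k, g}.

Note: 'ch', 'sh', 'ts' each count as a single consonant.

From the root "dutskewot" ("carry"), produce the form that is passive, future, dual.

dutskewotutsach

Attach voice passive -i → dutskewoti.
Attach number dual -ts → dutskewotits.
Attach tense future -ach (after consonant 'ts') → dutskewotitsach.
Apply vowel harmony: dutskewotitsach → dutskewotutsach.
Nasal assimilation: no change.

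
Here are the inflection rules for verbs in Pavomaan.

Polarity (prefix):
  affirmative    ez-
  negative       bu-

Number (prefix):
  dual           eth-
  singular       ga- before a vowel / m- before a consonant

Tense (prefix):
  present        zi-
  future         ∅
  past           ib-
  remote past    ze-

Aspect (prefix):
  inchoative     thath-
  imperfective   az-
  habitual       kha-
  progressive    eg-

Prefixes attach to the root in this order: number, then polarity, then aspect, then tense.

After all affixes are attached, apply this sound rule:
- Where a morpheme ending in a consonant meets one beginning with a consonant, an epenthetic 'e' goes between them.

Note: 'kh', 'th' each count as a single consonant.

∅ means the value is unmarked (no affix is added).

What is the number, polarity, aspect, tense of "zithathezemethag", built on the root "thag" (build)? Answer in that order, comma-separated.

singular, affirmative, inchoative, present

Segment: zi-thath-ez-m-thag.
number: ga/m- → singular.
polarity: ez- → affirmative.
aspect: thath- → inchoative.
tense: zi- → present.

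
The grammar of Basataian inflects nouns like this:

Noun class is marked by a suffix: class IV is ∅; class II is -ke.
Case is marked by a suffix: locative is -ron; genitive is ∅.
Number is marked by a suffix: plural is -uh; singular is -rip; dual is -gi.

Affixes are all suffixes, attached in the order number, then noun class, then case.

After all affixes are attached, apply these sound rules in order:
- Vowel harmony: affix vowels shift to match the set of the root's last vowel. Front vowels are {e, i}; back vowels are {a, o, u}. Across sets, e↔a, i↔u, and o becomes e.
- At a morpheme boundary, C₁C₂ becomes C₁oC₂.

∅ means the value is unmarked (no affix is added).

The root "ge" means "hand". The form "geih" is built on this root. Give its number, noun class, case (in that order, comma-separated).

Segment: ge-uh.
number: -uh → plural.
noun class: ∅ → class IV.
case: ∅ → genitive.

plural, class IV, genitive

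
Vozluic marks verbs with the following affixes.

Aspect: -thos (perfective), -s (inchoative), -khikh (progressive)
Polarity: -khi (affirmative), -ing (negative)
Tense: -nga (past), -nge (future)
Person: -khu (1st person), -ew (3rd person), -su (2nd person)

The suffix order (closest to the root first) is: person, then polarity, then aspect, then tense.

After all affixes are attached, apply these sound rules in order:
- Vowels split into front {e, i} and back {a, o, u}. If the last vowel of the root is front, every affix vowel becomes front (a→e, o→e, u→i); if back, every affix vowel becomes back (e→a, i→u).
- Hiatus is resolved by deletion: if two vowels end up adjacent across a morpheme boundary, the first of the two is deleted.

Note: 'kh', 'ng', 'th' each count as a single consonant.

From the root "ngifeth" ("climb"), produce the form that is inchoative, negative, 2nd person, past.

ngifethsingsnge

Attach person 2nd person -su → ngifethsu.
Attach polarity negative -ing → ngifethsuing.
Attach aspect inchoative -s → ngifethsuings.
Attach tense past -nga → ngifethsuingsnga.
Apply vowel harmony: ngifethsuingsnga → ngifethsiingsnge.
Apply vowel deletion: ngifethsiingsnge → ngifethsingsnge.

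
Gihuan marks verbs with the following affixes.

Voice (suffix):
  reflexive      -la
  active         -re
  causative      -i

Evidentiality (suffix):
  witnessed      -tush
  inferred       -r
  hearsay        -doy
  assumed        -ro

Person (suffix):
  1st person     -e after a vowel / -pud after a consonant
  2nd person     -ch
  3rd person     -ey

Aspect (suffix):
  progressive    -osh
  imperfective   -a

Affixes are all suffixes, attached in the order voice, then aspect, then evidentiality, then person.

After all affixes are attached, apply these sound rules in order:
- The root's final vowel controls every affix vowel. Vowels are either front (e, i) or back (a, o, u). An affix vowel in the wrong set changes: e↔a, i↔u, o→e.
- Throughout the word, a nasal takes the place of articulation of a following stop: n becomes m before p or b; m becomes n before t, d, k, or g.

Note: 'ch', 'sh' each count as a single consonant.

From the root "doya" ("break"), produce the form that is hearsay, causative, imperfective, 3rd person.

Attach voice causative -i → doyai.
Attach aspect imperfective -a → doyaia.
Attach evidentiality hearsay -doy → doyaiadoy.
Attach person 3rd person -ey → doyaiadoyey.
Apply vowel harmony: doyaiadoyey → doyauadoyay.
Nasal assimilation: no change.

doyauadoyay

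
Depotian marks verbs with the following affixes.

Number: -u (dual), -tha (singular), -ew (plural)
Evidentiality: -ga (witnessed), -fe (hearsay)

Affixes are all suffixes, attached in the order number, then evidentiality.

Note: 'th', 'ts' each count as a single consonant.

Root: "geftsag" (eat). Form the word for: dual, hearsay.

geftsagufe

Attach number dual -u → geftsagu.
Attach evidentiality hearsay -fe → geftsagufe.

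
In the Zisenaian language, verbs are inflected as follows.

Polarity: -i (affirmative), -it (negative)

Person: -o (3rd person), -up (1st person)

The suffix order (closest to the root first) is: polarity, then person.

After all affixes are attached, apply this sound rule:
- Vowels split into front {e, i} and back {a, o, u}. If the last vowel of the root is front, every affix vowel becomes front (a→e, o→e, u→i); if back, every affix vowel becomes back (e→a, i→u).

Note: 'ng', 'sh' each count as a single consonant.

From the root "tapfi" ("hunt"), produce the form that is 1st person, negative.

Attach polarity negative -it → tapfiit.
Attach person 1st person -up → tapfiitup.
Apply vowel harmony: tapfiitup → tapfiitip.

tapfiitip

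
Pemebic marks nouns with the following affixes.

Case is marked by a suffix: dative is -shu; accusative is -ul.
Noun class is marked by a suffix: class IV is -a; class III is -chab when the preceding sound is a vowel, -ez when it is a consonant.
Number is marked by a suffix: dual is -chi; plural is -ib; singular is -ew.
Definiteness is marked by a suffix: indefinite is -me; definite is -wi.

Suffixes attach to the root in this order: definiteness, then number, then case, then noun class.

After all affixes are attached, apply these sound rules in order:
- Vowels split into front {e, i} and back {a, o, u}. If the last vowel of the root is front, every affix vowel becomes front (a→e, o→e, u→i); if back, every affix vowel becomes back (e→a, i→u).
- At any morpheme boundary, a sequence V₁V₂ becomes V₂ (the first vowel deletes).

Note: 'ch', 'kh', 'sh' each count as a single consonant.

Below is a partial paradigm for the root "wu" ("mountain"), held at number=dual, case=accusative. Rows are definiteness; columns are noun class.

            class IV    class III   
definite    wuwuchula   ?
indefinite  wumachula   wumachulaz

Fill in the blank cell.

wuwuchulaz

Attach definiteness definite -wi → wuwi.
Attach number dual -chi → wuwichi.
Attach case accusative -ul → wuwichiul.
Attach noun class class III -ez (after consonant 'l') → wuwichiulez.
Apply vowel harmony: wuwichiulez → wuwuchuulaz.
Apply vowel deletion: wuwuchuulaz → wuwuchulaz.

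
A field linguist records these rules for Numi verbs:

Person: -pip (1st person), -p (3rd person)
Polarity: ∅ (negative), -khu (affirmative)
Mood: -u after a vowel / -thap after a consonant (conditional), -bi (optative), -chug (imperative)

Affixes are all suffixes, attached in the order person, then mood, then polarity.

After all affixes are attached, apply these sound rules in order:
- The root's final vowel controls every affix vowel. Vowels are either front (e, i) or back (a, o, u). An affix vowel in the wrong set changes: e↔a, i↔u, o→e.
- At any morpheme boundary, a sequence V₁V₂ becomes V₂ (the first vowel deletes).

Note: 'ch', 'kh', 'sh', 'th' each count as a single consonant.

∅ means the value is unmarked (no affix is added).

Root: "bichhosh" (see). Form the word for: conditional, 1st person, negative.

Attach person 1st person -pip → bichhoshpip.
Attach mood conditional -thap (after consonant 'p') → bichhoshpipthap.
polarity = negative: zero marking, form stays bichhoshpipthap.
Apply vowel harmony: bichhoshpipthap → bichhoshpupthap.
Vowel deletion: no change.

bichhoshpupthap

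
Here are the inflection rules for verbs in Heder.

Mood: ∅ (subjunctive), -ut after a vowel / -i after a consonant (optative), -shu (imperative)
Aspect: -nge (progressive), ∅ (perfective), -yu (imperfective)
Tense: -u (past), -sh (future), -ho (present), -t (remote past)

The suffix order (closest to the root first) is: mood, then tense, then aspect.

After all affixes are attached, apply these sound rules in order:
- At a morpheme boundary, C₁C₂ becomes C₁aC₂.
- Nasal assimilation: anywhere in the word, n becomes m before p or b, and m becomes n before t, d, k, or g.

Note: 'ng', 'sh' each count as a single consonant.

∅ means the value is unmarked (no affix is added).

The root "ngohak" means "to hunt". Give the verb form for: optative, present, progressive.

ngohakihonge

Attach mood optative -i (after consonant 'k') → ngohaki.
Attach tense present -ho → ngohakiho.
Attach aspect progressive -nge → ngohakihonge.
Epenthesis: no change.
Nasal assimilation: no change.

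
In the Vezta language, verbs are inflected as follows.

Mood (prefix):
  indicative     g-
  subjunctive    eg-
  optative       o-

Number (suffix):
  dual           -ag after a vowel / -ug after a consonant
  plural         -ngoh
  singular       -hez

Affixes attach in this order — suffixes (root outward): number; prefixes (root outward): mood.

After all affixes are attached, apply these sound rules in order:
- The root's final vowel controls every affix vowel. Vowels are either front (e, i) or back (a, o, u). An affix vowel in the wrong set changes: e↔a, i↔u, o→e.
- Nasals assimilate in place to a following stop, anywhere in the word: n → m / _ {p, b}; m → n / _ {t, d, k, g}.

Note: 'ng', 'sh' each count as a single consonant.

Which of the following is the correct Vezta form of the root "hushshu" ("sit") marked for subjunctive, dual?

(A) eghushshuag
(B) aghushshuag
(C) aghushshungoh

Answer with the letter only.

Attach number dual -ag (after vowel 'u') → hushshuag.
Attach mood subjunctive eg- → eghushshuag.
Apply vowel harmony: eghushshuag → aghushshuag.
Nasal assimilation: no change.
So the correct form is aghushshuag, option (B).
(A) eghushshuag is wrong: it fails to apply the sound rule(s).
(C) aghushshungoh is wrong: it uses plural instead of dual for number.

B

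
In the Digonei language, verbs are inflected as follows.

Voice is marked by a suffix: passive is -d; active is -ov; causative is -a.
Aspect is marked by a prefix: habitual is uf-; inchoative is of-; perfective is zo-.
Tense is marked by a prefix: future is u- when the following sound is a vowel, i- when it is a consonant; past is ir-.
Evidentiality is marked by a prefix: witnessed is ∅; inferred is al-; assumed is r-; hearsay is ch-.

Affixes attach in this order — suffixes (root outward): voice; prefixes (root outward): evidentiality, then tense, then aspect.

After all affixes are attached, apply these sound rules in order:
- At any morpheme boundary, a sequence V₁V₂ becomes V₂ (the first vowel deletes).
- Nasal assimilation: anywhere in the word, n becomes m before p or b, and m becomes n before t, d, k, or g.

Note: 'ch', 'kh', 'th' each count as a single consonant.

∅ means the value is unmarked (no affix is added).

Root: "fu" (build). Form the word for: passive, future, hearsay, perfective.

zichfud

Attach evidentiality hearsay ch- → chfu.
Attach voice passive -d → chfud.
Attach tense future i- (before consonant 'ch') → ichfud.
Attach aspect perfective zo- → zoichfud.
Apply vowel deletion: zoichfud → zichfud.
Nasal assimilation: no change.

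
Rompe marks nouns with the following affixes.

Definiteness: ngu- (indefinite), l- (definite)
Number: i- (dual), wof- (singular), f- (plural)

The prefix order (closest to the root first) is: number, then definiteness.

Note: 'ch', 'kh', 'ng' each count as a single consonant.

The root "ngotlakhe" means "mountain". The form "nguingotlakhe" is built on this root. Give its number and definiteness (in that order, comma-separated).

Segment: ngu-i-ngotlakhe.
number: i- → dual.
definiteness: ngu- → indefinite.

dual, indefinite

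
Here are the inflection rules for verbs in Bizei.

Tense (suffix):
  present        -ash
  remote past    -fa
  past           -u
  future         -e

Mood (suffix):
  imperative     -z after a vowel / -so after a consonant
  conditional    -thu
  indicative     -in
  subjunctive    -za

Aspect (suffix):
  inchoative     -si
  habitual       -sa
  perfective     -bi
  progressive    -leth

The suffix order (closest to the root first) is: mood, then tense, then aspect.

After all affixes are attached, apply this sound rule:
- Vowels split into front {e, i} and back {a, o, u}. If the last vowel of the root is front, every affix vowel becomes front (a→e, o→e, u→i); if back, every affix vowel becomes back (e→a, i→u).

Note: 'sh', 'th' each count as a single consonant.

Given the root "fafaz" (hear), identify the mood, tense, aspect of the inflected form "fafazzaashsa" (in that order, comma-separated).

Segment: fafaz-za-ash-sa.
mood: -za → subjunctive.
tense: -ash → present.
aspect: -sa → habitual.

subjunctive, present, habitual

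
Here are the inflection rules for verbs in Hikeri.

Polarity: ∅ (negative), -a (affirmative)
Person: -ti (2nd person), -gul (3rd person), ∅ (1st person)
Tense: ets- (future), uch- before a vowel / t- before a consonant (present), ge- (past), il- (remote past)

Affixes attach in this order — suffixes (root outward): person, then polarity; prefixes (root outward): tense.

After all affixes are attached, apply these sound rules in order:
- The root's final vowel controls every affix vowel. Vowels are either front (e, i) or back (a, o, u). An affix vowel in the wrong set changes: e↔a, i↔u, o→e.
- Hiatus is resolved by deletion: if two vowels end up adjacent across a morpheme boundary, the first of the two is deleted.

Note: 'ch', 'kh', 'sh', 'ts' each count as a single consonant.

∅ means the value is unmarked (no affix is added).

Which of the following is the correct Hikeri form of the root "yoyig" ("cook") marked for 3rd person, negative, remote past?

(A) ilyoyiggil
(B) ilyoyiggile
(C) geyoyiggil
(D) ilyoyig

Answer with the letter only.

A

Attach tense remote past il- → ilyoyig.
Attach person 3rd person -gul → ilyoyiggul.
polarity = negative: zero marking, form stays ilyoyiggul.
Apply vowel harmony: ilyoyiggul → ilyoyiggil.
Vowel deletion: no change.
So the correct form is ilyoyiggil, option (A).
(D) ilyoyig is wrong: it uses 1st person instead of 3rd person for person.
(C) geyoyiggil is wrong: it uses past instead of remote past for tense.
(B) ilyoyiggile is wrong: it uses affirmative instead of negative for polarity.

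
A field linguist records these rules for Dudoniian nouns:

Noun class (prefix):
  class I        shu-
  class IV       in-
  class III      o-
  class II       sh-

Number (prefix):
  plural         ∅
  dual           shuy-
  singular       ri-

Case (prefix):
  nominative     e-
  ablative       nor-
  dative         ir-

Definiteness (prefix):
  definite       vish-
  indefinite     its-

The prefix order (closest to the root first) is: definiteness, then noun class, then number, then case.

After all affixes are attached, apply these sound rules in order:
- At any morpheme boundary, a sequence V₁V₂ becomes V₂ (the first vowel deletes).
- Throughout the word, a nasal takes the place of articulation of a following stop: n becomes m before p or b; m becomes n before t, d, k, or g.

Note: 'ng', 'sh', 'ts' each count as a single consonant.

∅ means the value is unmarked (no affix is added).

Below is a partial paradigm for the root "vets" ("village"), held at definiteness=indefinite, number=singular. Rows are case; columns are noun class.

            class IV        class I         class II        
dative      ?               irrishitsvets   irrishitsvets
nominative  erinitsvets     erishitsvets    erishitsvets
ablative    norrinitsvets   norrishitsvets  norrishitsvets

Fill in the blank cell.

Attach definiteness indefinite its- → itsvets.
Attach noun class class IV in- → initsvets.
Attach number singular ri- → riinitsvets.
Attach case dative ir- → irriinitsvets.
Apply vowel deletion: irriinitsvets → irrinitsvets.
Nasal assimilation: no change.

irrinitsvets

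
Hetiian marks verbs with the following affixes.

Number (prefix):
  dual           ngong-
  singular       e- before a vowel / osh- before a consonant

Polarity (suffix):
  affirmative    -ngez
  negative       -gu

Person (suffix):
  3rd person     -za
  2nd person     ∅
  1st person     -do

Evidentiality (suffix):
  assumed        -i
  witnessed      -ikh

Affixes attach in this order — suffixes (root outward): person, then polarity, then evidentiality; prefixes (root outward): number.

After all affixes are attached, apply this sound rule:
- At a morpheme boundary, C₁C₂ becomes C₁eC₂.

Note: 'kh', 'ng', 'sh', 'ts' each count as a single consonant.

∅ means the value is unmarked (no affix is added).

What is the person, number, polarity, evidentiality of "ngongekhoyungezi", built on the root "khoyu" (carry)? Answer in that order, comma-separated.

Segment: ngong-khoyu-ngez-i.
person: ∅ → 2nd person.
number: ngong- → dual.
polarity: -ngez → affirmative.
evidentiality: -i → assumed.

2nd person, dual, affirmative, assumed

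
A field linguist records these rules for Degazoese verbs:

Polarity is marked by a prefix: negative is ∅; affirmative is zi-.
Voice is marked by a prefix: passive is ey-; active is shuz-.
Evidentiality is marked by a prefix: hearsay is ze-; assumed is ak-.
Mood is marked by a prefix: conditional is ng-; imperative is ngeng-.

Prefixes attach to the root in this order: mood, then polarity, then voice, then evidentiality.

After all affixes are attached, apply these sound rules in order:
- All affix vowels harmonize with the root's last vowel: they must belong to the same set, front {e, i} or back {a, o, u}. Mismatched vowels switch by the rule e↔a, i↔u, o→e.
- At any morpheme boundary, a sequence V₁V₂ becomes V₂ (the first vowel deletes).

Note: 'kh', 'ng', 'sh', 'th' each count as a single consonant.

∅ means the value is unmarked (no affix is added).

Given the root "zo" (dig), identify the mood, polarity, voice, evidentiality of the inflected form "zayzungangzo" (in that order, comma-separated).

imperative, affirmative, passive, hearsay

Segment: ze-ey-zi-ngeng-zo.
mood: ngeng- → imperative.
polarity: zi- → affirmative.
voice: ey- → passive.
evidentiality: ze- → hearsay.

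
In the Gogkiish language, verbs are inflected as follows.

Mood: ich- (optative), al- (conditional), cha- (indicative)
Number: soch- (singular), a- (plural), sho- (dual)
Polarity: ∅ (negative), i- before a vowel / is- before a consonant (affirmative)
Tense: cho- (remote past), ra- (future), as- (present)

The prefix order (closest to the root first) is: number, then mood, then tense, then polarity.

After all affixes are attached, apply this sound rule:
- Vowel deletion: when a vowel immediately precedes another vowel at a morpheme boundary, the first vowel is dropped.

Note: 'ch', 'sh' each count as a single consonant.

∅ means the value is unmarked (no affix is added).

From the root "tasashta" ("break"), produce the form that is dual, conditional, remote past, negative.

Attach number dual sho- → shotasashta.
Attach mood conditional al- → alshotasashta.
Attach tense remote past cho- → choalshotasashta.
polarity = negative: zero marking, form stays choalshotasashta.
Apply vowel deletion: choalshotasashta → chalshotasashta.

chalshotasashta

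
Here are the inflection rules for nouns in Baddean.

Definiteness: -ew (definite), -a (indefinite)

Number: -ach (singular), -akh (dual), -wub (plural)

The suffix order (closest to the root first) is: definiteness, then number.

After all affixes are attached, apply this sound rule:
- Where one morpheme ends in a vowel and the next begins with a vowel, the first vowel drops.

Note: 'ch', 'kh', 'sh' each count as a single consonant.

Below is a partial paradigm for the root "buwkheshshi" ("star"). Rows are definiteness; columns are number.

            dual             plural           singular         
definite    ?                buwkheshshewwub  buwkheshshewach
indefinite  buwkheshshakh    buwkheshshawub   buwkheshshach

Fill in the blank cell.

buwkheshshewakh

Attach definiteness definite -ew → buwkheshshiew.
Attach number dual -akh → buwkheshshiewakh.
Apply vowel deletion: buwkheshshiewakh → buwkheshshewakh.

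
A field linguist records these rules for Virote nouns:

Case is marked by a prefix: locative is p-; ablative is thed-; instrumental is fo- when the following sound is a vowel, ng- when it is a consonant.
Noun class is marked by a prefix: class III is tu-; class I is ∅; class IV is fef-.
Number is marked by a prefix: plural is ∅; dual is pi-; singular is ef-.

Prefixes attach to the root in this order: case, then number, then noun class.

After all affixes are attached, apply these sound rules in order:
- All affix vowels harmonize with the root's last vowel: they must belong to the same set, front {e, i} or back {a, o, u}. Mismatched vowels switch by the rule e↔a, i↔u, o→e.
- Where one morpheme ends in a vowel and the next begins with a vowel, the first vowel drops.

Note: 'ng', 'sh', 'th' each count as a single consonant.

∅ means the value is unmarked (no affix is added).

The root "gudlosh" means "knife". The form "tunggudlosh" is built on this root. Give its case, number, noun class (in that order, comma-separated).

Segment: tu-ng-gudlosh.
case: fo/ng- → instrumental.
number: ∅ → plural.
noun class: tu- → class III.

instrumental, plural, class III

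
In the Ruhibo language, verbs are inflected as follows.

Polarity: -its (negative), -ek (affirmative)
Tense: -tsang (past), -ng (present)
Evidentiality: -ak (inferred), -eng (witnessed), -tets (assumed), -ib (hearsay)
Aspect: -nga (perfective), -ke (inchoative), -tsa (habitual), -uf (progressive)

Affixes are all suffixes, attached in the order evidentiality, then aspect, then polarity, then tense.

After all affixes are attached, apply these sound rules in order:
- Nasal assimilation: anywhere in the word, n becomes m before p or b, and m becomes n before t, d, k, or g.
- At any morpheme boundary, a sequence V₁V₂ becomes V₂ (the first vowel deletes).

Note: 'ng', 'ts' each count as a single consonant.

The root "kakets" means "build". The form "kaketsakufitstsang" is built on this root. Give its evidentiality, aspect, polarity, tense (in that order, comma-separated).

Segment: kakets-ak-uf-its-tsang.
evidentiality: -ak → inferred.
aspect: -uf → progressive.
polarity: -its → negative.
tense: -tsang → past.

inferred, progressive, negative, past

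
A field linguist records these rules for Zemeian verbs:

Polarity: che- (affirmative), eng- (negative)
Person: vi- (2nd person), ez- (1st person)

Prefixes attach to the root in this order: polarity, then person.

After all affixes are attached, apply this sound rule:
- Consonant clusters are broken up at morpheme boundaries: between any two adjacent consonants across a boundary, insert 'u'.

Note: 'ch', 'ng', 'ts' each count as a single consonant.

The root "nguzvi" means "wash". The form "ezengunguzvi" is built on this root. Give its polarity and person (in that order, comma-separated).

Segment: ez-eng-nguzvi.
polarity: eng- → negative.
person: ez- → 1st person.

negative, 1st person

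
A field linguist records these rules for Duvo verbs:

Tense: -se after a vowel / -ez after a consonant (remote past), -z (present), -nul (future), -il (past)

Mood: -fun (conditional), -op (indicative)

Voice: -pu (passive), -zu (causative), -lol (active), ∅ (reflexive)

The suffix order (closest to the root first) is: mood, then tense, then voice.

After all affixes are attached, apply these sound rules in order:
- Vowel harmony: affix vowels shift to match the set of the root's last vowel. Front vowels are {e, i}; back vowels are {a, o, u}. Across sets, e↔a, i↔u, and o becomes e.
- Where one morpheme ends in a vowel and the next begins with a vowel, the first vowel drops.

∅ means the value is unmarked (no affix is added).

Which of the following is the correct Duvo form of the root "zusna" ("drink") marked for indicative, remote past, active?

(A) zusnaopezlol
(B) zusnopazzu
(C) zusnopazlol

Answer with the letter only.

C

Attach mood indicative -op → zusnaop.
Attach tense remote past -ez (after consonant 'p') → zusnaopez.
Attach voice active -lol → zusnaopezlol.
Apply vowel harmony: zusnaopezlol → zusnaopazlol.
Apply vowel deletion: zusnaopazlol → zusnopazlol.
So the correct form is zusnopazlol, option (C).
(B) zusnopazzu is wrong: it uses causative instead of active for voice.
(A) zusnaopezlol is wrong: it fails to apply the sound rule(s).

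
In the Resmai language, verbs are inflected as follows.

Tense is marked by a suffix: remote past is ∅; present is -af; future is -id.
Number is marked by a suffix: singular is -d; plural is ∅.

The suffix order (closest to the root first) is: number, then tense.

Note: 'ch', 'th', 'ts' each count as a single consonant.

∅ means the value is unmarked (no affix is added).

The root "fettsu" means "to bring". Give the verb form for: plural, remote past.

number = plural: zero marking, form stays fettsu.
tense = remote past: zero marking, form stays fettsu.

fettsu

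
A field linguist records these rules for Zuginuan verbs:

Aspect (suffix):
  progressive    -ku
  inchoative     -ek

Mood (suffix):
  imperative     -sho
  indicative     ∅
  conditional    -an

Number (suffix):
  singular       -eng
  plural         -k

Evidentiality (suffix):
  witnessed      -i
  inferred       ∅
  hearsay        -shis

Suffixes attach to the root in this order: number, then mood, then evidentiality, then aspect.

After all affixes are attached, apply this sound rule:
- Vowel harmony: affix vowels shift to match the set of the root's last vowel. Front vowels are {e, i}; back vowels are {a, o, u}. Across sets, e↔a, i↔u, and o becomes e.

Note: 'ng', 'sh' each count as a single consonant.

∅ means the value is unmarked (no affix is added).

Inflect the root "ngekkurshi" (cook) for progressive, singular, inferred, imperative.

Attach number singular -eng → ngekkurshieng.
Attach mood imperative -sho → ngekkurshiengsho.
evidentiality = inferred: zero marking, form stays ngekkurshiengsho.
Attach aspect progressive -ku → ngekkurshiengshoku.
Apply vowel harmony: ngekkurshiengshoku → ngekkurshiengsheki.

ngekkurshiengsheki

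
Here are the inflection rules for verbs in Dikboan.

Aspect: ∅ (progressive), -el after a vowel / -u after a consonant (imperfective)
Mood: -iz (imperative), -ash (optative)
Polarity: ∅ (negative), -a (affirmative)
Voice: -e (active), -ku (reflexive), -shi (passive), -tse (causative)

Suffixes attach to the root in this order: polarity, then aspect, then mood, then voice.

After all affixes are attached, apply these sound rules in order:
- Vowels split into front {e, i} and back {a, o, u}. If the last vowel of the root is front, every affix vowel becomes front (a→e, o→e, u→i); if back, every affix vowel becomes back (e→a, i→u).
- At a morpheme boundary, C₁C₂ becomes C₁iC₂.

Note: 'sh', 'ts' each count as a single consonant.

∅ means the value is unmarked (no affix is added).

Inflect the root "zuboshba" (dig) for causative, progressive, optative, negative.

polarity = negative: zero marking, form stays zuboshba.
aspect = progressive: zero marking, form stays zuboshba.
Attach mood optative -ash → zuboshbaash.
Attach voice causative -tse → zuboshbaashtse.
Apply vowel harmony: zuboshbaashtse → zuboshbaashtsa.
Apply epenthesis: zuboshbaashtsa → zuboshbaashitsa.

zuboshbaashitsa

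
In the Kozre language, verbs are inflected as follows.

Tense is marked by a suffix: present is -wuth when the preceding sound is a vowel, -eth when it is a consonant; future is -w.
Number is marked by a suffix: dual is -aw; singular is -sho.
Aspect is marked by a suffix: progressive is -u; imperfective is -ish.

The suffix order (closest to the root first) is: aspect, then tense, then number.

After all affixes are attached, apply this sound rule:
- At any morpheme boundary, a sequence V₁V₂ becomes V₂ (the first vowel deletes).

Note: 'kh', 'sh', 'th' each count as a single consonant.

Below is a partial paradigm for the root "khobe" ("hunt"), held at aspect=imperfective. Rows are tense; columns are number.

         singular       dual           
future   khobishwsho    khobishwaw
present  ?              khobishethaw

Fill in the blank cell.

khobishethsho

Attach aspect imperfective -ish → khobeish.
Attach tense present -eth (after consonant 'sh') → khobeisheth.
Attach number singular -sho → khobeishethsho.
Apply vowel deletion: khobeishethsho → khobishethsho.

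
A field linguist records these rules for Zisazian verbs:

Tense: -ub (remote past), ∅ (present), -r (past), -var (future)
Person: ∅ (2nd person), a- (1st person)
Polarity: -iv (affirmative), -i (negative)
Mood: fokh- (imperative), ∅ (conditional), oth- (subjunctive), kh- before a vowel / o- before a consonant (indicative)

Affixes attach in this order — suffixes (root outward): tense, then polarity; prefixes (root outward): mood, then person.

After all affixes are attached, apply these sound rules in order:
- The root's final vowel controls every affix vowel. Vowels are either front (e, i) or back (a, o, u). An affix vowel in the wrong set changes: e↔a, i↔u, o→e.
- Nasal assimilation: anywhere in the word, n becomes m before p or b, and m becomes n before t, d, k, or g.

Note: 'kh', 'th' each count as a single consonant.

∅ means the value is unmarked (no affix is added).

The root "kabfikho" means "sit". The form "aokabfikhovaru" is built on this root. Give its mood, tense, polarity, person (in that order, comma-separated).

Segment: a-o-kabfikho-var-i.
mood: kh/o- → indicative.
tense: -var → future.
polarity: -i → negative.
person: a- → 1st person.

indicative, future, negative, 1st person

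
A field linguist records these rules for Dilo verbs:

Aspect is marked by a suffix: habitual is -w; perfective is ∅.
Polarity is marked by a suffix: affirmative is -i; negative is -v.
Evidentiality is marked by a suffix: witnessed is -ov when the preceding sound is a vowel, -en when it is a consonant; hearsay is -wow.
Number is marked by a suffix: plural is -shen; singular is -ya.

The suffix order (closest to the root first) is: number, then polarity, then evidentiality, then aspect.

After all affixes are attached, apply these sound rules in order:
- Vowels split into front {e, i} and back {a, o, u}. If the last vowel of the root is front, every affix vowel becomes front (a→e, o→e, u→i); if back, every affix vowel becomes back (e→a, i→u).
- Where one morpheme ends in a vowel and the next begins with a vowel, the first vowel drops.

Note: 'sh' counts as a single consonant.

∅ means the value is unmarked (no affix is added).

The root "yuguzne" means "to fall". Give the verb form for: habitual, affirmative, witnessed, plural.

yuguzneshenevw

Attach number plural -shen → yuguzneshen.
Attach polarity affirmative -i → yuguznesheni.
Attach evidentiality witnessed -ov (after vowel 'i') → yuguznesheniov.
Attach aspect habitual -w → yuguznesheniovw.
Apply vowel harmony: yuguznesheniovw → yuguzneshenievw.
Apply vowel deletion: yuguzneshenievw → yuguzneshenevw.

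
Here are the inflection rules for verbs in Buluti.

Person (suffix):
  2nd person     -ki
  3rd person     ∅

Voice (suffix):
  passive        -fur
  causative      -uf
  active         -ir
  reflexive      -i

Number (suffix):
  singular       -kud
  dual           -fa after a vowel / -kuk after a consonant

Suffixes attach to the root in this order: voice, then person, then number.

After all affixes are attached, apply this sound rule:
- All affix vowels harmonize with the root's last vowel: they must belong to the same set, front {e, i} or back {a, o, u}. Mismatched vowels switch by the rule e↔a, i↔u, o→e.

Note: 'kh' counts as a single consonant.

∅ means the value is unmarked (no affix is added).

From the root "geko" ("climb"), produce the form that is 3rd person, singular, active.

gekourkud

Attach voice active -ir → gekoir.
person = 3rd person: zero marking, form stays gekoir.
Attach number singular -kud → gekoirkud.
Apply vowel harmony: gekoirkud → gekourkud.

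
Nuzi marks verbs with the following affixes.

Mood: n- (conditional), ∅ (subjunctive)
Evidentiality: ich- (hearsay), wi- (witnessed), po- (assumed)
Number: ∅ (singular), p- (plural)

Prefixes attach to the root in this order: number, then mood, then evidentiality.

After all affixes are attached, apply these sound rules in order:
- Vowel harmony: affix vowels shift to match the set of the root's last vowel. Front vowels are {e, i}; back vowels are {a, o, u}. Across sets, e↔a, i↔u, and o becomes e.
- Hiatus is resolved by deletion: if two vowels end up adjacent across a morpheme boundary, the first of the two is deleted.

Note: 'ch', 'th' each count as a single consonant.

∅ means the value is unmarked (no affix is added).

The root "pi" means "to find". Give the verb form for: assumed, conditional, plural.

Attach number plural p- → ppi.
Attach mood conditional n- → nppi.
Attach evidentiality assumed po- → ponppi.
Apply vowel harmony: ponppi → penppi.
Vowel deletion: no change.

penppi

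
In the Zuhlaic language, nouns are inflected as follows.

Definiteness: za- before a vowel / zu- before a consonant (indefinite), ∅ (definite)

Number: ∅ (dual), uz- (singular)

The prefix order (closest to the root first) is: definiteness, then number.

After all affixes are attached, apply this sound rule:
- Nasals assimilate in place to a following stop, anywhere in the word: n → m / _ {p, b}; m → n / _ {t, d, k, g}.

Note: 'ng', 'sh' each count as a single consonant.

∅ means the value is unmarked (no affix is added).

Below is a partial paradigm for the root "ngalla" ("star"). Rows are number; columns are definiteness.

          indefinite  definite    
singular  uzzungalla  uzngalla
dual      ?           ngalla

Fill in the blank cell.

Attach definiteness indefinite zu- (before consonant 'ng') → zungalla.
number = dual: zero marking, form stays zungalla.
Nasal assimilation: no change.

zungalla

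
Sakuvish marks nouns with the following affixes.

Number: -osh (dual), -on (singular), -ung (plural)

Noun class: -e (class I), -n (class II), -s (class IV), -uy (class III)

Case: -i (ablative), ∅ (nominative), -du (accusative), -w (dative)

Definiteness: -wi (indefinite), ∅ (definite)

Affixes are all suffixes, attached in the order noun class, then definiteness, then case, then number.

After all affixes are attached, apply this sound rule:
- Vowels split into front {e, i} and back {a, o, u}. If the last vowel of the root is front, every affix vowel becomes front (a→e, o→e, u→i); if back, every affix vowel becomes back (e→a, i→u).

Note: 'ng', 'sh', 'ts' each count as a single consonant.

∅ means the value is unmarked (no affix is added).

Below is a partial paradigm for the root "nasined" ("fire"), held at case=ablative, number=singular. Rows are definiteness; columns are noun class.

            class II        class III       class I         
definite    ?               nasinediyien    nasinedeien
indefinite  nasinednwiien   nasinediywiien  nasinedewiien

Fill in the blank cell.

nasinednien

Attach noun class class II -n → nasinedn.
definiteness = definite: zero marking, form stays nasinedn.
Attach case ablative -i → nasinedni.
Attach number singular -on → nasinednion.
Apply vowel harmony: nasinednion → nasinednien.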